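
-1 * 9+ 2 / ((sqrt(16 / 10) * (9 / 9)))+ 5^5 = sqrt(10) / 2+ 3116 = 3117.58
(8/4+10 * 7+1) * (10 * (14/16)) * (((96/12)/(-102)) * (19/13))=-73.22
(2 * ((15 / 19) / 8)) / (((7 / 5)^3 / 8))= 3750 / 6517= 0.58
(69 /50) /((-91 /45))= -621 /910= -0.68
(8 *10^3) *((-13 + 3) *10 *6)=-4800000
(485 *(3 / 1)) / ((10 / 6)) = 873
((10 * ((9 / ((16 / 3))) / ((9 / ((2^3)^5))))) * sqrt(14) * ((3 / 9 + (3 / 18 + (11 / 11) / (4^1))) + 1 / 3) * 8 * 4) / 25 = 425984 * sqrt(14) / 5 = 318777.24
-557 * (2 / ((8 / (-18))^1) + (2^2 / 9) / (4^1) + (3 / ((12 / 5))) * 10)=-40661 / 9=-4517.89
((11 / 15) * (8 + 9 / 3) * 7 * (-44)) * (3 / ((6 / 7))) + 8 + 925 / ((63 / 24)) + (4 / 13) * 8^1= -3791526 / 455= -8333.02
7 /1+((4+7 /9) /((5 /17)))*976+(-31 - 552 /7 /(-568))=354053977 /22365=15830.72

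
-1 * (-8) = 8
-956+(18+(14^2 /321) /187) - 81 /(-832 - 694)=-85916766193 /91601202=-937.94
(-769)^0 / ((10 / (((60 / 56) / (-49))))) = -3 / 1372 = -0.00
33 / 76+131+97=17361 / 76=228.43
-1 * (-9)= 9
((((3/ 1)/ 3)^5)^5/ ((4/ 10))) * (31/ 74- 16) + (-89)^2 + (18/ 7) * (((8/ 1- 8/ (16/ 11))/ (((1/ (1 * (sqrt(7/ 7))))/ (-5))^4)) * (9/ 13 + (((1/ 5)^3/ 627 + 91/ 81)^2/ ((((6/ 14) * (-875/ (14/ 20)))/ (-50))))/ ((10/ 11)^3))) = 1876344614590333549/ 166141879312500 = 11293.63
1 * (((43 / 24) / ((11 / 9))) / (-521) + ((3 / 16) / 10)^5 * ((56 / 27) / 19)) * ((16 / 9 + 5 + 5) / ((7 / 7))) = -70944352021397 / 2140844851200000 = -0.03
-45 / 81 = -5 / 9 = -0.56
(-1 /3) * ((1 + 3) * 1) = -4 /3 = -1.33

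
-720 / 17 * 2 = -1440 / 17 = -84.71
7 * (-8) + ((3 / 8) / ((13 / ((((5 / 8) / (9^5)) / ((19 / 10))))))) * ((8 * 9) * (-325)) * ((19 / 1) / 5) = -490013 / 8748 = -56.01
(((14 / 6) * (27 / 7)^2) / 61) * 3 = 729 / 427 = 1.71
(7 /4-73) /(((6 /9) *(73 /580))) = -123975 /146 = -849.14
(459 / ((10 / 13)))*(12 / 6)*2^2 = 23868 / 5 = 4773.60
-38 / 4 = -19 / 2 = -9.50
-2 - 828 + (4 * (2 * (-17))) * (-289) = 38474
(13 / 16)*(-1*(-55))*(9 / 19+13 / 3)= 97955 / 456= 214.81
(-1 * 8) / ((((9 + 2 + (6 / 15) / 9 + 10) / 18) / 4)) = -25920 / 947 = -27.37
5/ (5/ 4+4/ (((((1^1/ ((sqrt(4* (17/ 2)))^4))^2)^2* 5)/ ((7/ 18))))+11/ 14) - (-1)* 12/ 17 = 8400374528768664/ 11900530582270549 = 0.71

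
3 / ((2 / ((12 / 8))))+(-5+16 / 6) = -1 / 12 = -0.08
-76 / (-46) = 38 / 23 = 1.65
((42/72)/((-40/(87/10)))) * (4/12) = -203/4800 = -0.04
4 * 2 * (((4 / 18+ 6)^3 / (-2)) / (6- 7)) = 702464 / 729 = 963.60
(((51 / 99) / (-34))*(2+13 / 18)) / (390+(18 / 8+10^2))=-49 / 584793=-0.00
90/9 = 10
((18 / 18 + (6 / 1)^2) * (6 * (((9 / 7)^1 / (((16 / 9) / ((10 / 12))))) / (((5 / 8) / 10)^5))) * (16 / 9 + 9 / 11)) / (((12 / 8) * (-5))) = -3739090944 / 77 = -48559622.65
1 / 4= 0.25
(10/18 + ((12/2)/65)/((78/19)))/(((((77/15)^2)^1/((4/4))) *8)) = 785/286286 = 0.00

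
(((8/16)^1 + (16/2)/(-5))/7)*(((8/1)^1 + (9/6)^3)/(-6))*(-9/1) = -429/160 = -2.68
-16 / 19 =-0.84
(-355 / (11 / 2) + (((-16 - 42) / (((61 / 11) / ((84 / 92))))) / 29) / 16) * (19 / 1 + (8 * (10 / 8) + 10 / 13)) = -3085001847 / 1605032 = -1922.08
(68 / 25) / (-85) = -4 / 125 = -0.03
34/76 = 17/38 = 0.45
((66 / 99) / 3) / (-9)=-2 / 81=-0.02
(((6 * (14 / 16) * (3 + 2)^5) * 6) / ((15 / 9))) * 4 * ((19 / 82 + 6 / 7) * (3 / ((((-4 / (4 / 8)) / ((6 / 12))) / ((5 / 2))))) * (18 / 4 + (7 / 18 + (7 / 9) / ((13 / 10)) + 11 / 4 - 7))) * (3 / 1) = -30533203125 / 68224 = -447543.43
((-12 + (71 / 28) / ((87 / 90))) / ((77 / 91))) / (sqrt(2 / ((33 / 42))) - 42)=49491*sqrt(77) / 43266608 + 148473 / 561904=0.27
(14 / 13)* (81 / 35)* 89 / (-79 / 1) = -2.81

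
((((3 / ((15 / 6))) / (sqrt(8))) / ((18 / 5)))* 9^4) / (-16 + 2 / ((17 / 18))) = -37179* sqrt(2) / 944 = -55.70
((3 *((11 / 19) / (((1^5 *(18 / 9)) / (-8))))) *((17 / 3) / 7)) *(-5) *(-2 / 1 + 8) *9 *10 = 2019600 / 133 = 15184.96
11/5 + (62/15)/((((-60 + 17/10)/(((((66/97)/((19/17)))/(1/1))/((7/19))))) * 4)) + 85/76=44979087/13675060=3.29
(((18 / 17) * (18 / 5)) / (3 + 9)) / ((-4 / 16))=-108 / 85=-1.27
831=831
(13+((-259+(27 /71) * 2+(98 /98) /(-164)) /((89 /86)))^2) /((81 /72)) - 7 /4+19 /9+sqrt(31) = sqrt(31)+44593254222324407 /805463138892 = 55369.06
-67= -67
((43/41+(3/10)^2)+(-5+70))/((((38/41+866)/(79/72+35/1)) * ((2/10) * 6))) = 704768231/307100160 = 2.29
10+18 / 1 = 28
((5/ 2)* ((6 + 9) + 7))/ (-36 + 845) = 55/ 809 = 0.07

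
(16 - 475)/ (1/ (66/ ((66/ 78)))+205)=-35802/ 15991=-2.24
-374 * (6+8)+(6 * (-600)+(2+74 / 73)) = -8832.99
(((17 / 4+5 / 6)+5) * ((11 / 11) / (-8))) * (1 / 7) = -121 / 672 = -0.18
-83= -83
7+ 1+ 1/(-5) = 39/5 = 7.80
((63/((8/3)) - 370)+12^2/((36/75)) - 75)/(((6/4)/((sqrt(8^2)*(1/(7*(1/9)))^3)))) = -1375.82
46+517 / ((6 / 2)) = 655 / 3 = 218.33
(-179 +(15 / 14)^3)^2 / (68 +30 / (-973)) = 33075024368539 / 71136904832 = 464.95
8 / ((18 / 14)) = 56 / 9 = 6.22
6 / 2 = 3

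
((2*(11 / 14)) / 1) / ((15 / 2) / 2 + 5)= 44 / 245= 0.18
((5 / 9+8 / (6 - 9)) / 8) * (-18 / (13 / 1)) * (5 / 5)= 19 / 52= 0.37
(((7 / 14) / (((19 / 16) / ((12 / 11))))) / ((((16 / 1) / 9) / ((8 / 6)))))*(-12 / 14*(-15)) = 4.43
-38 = -38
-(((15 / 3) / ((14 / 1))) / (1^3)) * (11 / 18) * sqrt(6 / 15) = -11 * sqrt(10) / 252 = -0.14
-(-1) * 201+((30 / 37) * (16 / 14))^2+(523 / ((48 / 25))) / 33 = 22325839579 / 106256304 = 210.11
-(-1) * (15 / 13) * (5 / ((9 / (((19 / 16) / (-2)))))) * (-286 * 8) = 5225 / 6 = 870.83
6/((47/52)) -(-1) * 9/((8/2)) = 1671/188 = 8.89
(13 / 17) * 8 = 6.12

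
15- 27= -12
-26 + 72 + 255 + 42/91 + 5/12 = 47093/156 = 301.88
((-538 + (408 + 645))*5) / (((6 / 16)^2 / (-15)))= -824000 / 3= -274666.67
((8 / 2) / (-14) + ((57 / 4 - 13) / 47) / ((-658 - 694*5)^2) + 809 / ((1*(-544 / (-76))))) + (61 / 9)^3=13095832685007427 / 30879425138688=424.10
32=32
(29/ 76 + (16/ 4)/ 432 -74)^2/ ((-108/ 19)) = -5703723529/ 5983632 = -953.22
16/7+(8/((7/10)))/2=8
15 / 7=2.14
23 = 23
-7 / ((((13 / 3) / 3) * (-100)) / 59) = 2.86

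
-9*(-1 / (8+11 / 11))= 1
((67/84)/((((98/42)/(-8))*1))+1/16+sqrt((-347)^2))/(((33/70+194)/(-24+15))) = -12147885/762328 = -15.94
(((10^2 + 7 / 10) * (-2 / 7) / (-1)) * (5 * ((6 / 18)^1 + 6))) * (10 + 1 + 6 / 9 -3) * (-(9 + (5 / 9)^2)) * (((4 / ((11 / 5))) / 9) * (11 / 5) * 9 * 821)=-1231773662288 / 5103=-241382257.94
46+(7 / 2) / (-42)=45.92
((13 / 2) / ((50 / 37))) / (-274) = -481 / 27400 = -0.02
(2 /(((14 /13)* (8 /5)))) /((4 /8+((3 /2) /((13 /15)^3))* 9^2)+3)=142805 /23394112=0.01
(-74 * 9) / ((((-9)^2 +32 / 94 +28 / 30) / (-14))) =6573420 / 58003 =113.33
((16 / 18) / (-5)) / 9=-8 / 405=-0.02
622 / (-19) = -622 / 19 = -32.74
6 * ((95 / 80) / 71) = 57 / 568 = 0.10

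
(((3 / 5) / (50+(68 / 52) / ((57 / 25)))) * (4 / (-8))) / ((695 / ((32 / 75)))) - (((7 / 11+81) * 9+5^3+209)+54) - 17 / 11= -1124.27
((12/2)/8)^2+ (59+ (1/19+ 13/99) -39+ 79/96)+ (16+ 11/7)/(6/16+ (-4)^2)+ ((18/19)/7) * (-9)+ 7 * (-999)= -384803534069/55196064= -6971.58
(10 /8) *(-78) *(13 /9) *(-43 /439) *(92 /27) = 1671410 /35559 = 47.00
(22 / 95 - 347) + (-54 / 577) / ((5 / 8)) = -19016319 / 54815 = -346.92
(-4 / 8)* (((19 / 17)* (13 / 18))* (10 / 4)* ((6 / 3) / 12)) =-1235 / 7344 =-0.17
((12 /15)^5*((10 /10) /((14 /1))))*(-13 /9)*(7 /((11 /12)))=-26624 /103125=-0.26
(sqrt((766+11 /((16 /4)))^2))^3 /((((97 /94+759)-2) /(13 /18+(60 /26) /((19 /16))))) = 359894908471875 /225279808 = 1597546.23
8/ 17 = 0.47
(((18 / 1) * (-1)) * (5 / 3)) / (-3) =10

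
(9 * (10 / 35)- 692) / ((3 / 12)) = -19304 / 7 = -2757.71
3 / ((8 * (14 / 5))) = 15 / 112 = 0.13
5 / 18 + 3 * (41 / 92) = 1337 / 828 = 1.61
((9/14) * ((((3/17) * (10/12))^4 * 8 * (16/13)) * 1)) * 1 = 22500/7600411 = 0.00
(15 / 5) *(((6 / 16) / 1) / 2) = 9 / 16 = 0.56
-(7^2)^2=-2401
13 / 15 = 0.87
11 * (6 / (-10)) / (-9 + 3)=11 / 10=1.10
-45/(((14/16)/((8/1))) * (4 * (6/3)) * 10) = -5.14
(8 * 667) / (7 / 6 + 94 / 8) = 64032 / 155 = 413.11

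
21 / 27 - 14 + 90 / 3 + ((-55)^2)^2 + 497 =82360249 / 9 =9151138.78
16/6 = 8/3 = 2.67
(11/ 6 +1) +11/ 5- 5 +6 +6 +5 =511/ 30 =17.03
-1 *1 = -1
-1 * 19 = -19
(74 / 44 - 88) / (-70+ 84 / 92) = 43677 / 34958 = 1.25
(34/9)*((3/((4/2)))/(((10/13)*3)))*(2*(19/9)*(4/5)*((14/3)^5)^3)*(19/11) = 49645512926791268171776/319621903425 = 155325753319.16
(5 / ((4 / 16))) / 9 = 20 / 9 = 2.22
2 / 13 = 0.15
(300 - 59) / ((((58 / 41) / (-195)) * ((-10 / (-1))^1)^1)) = -385359 / 116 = -3322.06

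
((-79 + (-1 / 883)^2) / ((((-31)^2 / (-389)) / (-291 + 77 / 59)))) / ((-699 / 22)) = 3003256342818160 / 10300367680363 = 291.57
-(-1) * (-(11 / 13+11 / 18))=-341 / 234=-1.46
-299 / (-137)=299 / 137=2.18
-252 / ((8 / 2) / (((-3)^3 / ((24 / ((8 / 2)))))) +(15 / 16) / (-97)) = 502848 / 1793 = 280.45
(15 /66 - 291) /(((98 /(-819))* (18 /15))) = 1247415 /616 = 2025.02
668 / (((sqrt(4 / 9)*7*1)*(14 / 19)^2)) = 180861 / 686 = 263.65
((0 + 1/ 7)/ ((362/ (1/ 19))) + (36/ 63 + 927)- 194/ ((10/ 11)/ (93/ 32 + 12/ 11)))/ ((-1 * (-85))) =0.88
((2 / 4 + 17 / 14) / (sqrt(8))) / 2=3*sqrt(2) / 14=0.30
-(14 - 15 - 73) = 74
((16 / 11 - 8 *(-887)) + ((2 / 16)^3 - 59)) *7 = 277484109 / 5632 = 49269.20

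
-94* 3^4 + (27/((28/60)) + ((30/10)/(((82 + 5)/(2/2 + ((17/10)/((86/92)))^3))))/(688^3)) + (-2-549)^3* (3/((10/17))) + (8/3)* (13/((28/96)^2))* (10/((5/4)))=-853153466.16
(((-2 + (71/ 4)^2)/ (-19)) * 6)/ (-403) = 15027/ 61256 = 0.25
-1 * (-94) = 94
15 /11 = 1.36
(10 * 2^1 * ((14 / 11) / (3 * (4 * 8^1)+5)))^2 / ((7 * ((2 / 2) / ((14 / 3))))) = 156800 / 3702963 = 0.04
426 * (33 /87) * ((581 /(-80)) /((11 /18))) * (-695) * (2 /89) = 29991.28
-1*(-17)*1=17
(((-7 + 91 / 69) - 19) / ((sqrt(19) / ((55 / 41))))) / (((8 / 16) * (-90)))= 18733 * sqrt(19) / 483759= 0.17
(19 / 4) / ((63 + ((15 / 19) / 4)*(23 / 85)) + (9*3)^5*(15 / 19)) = 6137 / 14635966605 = 0.00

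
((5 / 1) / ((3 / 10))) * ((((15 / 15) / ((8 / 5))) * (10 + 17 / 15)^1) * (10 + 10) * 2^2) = 83500 / 9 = 9277.78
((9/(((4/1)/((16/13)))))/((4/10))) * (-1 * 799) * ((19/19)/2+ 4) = -323595/13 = -24891.92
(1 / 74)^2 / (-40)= -1 / 219040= -0.00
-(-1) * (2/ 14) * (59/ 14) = 59/ 98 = 0.60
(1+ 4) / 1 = 5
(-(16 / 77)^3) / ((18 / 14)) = -4096 / 586971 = -0.01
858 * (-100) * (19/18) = -271700/3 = -90566.67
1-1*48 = -47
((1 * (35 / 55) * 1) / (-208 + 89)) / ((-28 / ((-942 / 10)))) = -471 / 26180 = -0.02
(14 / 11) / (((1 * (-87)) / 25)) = -350 / 957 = -0.37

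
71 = 71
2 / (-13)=-2 / 13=-0.15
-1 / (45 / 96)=-2.13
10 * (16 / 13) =160 / 13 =12.31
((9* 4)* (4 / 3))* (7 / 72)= 14 / 3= 4.67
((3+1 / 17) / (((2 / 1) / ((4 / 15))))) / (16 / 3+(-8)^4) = 13 / 130730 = 0.00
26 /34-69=-1160 /17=-68.24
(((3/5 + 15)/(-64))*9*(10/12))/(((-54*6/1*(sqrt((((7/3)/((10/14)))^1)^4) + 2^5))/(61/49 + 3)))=4225/7527184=0.00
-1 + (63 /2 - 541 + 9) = -1003 /2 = -501.50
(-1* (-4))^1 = 4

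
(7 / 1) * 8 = 56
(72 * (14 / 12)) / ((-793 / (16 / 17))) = -0.10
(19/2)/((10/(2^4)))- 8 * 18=-644/5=-128.80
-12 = -12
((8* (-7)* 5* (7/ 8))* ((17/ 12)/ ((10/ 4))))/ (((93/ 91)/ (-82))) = 3107923/ 279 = 11139.51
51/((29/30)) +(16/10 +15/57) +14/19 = 8027/145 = 55.36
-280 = -280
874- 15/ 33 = 9609/ 11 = 873.55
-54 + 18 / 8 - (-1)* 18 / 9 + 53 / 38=-3675 / 76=-48.36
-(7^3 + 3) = -346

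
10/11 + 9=109/11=9.91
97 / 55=1.76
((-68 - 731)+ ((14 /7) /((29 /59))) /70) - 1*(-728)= -72006 /1015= -70.94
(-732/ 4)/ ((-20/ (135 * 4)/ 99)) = 489159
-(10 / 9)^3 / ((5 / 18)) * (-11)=4400 / 81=54.32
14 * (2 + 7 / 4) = 105 / 2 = 52.50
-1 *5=-5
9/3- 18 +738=723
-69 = -69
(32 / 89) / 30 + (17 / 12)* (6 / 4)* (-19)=-431077 / 10680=-40.36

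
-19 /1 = -19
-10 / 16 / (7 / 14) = -5 / 4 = -1.25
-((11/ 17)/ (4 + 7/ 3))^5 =-39135393/ 3515706497843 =-0.00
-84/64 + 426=424.69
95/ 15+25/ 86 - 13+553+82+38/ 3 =55151/ 86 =641.29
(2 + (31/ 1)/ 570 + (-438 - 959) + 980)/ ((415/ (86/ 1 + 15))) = -23888419/ 236550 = -100.99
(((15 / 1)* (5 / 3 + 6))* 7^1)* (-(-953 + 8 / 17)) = 13035365 / 17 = 766786.18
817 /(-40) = -20.42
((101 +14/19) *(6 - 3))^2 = 33628401/361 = 93153.47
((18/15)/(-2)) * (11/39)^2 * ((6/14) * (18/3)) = -726/5915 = -0.12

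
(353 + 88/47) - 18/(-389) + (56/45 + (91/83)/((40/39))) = 39030889027/109259208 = 357.23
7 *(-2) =-14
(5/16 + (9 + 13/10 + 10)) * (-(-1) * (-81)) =-1669.61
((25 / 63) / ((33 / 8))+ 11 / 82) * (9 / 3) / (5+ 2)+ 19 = 7597127 / 397782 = 19.10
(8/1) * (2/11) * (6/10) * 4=192/55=3.49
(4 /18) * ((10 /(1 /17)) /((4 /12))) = 340 /3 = 113.33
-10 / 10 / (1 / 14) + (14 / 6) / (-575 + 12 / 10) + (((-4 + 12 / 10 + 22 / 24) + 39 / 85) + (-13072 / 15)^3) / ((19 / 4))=-22935701202237764 / 164608875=-139334535.89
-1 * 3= -3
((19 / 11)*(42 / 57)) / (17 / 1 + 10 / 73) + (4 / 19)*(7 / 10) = 289744 / 1307295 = 0.22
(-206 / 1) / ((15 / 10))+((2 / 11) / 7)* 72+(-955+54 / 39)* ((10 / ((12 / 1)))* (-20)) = 47321654 / 3003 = 15758.13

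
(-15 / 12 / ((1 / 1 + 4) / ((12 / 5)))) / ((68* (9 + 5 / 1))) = -3 / 4760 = -0.00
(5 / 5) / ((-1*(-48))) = 0.02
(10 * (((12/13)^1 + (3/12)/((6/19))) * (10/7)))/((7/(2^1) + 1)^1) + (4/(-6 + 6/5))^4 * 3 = 270875/39312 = 6.89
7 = 7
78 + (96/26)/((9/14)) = 83.74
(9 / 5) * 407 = 3663 / 5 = 732.60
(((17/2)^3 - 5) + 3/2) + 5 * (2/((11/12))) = 54695/88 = 621.53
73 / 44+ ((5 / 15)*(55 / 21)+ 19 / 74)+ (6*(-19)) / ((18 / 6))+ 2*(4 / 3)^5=-74168657 / 2769228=-26.78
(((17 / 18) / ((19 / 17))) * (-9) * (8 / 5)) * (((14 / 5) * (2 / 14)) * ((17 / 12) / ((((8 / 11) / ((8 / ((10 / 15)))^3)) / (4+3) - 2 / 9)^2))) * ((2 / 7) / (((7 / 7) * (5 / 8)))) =-2070934677504 / 32425934375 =-63.87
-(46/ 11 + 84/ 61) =-3730/ 671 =-5.56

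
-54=-54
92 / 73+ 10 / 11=1742 / 803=2.17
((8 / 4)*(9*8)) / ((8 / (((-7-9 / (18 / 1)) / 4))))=-135 / 4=-33.75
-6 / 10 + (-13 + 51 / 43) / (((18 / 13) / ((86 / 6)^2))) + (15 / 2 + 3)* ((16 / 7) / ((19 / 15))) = -13347487 / 7695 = -1734.57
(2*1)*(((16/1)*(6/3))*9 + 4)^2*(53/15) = 602532.27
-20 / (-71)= 20 / 71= 0.28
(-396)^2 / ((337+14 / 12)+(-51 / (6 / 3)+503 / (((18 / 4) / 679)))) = 2.06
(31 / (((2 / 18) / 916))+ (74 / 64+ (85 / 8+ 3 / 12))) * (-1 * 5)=-1277880.16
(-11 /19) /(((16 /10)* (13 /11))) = -605 /1976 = -0.31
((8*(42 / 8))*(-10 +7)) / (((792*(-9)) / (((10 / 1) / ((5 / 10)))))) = 35 / 99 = 0.35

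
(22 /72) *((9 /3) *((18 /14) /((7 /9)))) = 297 /196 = 1.52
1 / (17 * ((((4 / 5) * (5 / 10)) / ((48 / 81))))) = 40 / 459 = 0.09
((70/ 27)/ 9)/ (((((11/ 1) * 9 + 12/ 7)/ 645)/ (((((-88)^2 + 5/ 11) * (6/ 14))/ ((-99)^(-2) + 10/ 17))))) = 47950332430/ 4607269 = 10407.54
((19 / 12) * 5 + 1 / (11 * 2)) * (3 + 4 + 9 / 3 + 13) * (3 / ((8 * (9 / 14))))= 169211 / 1584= 106.83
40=40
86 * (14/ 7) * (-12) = -2064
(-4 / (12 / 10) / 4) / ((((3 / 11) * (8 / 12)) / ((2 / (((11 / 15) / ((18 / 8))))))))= -225 / 8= -28.12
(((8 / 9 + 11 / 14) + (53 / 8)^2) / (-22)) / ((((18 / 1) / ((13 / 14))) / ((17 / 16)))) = -40601899 / 357654528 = -0.11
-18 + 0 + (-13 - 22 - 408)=-461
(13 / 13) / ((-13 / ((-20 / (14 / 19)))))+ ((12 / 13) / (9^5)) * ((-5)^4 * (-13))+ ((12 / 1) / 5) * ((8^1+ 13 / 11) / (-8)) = -156369659 / 197026830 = -0.79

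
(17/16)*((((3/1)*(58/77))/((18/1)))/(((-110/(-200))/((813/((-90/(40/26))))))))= -668015/198198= -3.37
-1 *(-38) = 38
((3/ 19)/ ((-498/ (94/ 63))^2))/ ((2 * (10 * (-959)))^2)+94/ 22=26946800242583607899/ 6306697929115306800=4.27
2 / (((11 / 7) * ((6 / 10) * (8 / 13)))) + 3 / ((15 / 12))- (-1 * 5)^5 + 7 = 2070979 / 660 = 3137.85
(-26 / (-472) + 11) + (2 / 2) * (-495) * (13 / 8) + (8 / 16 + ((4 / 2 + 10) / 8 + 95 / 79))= -29461897 / 37288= -790.12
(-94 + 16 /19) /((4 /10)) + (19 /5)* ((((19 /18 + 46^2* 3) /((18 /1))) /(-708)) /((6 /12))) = -43710257 /184680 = -236.68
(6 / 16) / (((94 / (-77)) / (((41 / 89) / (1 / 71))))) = -672441 / 66928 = -10.05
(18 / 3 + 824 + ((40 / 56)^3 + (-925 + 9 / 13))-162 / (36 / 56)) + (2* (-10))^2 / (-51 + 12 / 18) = -353.89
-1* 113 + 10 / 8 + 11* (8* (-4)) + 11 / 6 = -5543 / 12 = -461.92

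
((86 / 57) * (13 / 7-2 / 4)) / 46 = 43 / 966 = 0.04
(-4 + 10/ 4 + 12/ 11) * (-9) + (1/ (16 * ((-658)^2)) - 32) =-2157892565/ 76201664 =-28.32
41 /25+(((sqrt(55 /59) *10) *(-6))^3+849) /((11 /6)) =127801 /275 - 6480000 *sqrt(3245) /3481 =-105577.37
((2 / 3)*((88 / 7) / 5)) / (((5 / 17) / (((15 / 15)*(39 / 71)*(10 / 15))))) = 77792 / 37275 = 2.09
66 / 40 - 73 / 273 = 7549 / 5460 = 1.38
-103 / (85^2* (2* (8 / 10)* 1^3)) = -103 / 11560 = -0.01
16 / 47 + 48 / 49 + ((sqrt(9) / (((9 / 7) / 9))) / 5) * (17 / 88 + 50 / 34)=8.31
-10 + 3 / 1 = -7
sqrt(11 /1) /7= sqrt(11) /7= 0.47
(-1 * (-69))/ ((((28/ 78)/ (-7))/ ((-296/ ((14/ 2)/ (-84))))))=-4779216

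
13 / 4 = 3.25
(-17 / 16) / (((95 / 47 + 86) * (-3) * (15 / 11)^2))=96679 / 44679600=0.00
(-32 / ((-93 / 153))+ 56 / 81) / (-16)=-16741 / 5022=-3.33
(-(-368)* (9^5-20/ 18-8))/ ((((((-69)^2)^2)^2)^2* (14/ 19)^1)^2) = 767282396/ 1336231350930908273389298953055164662576678841498370488119087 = 0.00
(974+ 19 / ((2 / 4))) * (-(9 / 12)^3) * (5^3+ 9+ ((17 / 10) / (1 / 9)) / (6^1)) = -18655461 / 320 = -58298.32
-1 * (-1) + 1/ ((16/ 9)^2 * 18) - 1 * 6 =-2551/ 512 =-4.98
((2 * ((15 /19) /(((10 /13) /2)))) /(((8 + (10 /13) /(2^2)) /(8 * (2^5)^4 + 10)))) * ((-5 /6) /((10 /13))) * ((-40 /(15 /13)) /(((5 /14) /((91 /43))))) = 813957984056672 /870105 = 935470988.05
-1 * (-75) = 75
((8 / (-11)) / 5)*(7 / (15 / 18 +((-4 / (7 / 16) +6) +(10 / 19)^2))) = 0.50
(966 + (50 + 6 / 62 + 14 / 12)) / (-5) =-189211 / 930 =-203.45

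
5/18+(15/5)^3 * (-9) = -4369/18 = -242.72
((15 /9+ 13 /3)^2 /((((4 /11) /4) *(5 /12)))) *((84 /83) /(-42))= -9504 /415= -22.90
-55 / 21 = -2.62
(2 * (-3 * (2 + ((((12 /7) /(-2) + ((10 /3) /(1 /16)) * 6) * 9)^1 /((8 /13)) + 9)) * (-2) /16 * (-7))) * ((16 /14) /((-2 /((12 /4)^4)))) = 31832271 /28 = 1136866.82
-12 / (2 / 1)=-6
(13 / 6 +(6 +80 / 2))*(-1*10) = -1445 / 3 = -481.67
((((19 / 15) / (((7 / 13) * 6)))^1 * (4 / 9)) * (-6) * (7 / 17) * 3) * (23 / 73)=-22724 / 55845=-0.41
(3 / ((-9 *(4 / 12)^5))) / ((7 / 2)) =-162 / 7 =-23.14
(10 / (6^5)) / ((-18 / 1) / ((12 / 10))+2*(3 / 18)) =-5 / 57024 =-0.00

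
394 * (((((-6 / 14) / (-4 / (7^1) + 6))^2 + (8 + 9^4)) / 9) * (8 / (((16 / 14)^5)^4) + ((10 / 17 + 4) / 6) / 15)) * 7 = 1217182.82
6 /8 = 3 /4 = 0.75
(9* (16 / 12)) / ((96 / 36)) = 9 / 2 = 4.50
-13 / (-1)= 13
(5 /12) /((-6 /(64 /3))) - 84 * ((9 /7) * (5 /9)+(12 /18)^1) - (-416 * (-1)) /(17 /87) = -1031108 /459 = -2246.42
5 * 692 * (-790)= -2733400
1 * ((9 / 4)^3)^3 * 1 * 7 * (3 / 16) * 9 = 73222472421 / 4194304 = 17457.60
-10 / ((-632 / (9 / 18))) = 5 / 632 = 0.01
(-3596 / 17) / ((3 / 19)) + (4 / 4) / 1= -68273 / 51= -1338.69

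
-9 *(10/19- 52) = 8802/19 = 463.26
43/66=0.65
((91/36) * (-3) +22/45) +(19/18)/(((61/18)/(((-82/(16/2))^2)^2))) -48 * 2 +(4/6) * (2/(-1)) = 2342642167/702720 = 3333.68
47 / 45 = 1.04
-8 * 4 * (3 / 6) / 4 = -4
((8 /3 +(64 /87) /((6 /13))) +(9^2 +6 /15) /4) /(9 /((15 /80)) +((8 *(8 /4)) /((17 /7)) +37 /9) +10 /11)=24023329 /58186180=0.41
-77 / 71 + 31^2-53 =64391 / 71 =906.92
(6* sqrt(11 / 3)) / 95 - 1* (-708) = 2* sqrt(33) / 95 + 708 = 708.12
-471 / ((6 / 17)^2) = -3781.08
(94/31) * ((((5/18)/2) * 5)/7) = 1175/3906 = 0.30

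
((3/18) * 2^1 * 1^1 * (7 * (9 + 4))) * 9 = 273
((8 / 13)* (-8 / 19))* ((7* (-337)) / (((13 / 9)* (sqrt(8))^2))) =169848 / 3211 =52.90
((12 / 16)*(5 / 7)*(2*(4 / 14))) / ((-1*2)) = -15 / 98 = -0.15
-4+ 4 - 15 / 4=-3.75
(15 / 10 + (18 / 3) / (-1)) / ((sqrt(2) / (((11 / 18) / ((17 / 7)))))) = -77*sqrt(2) / 136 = -0.80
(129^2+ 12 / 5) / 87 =27739 / 145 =191.30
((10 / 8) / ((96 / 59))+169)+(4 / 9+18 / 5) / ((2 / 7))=1059401 / 5760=183.92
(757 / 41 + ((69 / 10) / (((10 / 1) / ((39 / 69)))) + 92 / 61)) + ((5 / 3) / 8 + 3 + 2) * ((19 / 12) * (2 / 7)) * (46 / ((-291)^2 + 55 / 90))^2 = 20.36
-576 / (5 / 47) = -5414.40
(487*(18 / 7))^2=76842756 / 49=1568219.51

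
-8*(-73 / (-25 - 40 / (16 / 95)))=-1168 / 525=-2.22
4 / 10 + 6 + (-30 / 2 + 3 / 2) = -71 / 10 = -7.10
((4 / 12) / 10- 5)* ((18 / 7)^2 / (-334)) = 0.10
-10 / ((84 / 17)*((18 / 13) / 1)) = -1105 / 756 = -1.46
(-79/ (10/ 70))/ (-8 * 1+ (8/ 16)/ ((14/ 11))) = 15484/ 213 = 72.69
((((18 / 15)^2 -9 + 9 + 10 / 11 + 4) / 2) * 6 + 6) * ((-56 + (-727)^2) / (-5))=-2647361.47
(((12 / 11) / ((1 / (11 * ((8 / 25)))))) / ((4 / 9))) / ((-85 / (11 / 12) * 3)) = -66 / 2125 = -0.03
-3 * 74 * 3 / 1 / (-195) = 222 / 65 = 3.42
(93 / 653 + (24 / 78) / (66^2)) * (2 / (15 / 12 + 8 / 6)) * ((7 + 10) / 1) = 179146544 / 95526717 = 1.88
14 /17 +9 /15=121 /85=1.42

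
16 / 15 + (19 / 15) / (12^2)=2323 / 2160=1.08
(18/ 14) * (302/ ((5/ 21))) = 8154/ 5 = 1630.80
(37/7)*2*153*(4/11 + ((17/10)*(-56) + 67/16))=-451583631/3080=-146618.06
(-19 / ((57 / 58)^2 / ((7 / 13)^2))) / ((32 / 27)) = -123627 / 25688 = -4.81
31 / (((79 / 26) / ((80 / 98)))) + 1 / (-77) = 354087 / 42581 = 8.32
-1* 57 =-57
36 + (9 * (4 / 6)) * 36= 252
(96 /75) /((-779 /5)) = -32 /3895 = -0.01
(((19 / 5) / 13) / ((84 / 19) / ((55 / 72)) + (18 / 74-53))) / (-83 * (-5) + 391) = -0.00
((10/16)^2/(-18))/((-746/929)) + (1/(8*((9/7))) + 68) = 68.12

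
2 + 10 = 12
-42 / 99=-14 / 33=-0.42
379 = 379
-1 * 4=-4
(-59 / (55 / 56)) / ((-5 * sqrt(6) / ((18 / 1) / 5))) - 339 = -339 + 9912 * sqrt(6) / 1375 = -321.34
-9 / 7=-1.29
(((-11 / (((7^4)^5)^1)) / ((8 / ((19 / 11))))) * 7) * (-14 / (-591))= -19 / 3849569745460301436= -0.00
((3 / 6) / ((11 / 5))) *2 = 5 / 11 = 0.45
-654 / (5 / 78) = -51012 / 5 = -10202.40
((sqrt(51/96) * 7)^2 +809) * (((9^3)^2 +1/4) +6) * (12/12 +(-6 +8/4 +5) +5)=397622455083/128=3106425430.34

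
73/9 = 8.11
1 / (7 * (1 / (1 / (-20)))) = -0.01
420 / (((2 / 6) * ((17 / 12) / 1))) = 889.41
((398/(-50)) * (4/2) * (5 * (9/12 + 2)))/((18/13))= -28457/180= -158.09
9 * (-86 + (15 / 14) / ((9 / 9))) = -10701 / 14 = -764.36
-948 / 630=-158 / 105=-1.50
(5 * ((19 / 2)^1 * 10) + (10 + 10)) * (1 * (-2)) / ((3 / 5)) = -1650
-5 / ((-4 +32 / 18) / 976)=2196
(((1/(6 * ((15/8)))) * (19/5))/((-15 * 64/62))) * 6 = -589/4500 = -0.13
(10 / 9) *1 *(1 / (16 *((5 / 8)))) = 1 / 9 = 0.11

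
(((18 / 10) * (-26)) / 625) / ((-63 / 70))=52 / 625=0.08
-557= -557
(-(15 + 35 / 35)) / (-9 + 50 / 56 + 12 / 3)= 448 / 115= 3.90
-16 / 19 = -0.84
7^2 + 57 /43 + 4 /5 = 10992 /215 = 51.13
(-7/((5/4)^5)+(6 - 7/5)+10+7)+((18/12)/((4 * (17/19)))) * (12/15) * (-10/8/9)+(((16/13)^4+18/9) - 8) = 566412979441/36415275000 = 15.55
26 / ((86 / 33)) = 429 / 43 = 9.98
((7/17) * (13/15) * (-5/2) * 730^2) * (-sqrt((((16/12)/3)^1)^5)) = 775902400/12393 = 62608.12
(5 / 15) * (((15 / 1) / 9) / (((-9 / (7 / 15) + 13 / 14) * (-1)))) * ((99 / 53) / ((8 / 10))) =1925 / 27242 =0.07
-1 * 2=-2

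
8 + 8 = 16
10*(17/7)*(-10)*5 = -8500/7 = -1214.29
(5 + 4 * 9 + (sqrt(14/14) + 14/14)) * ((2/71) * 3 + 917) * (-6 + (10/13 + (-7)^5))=-611934383181/923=-662984163.79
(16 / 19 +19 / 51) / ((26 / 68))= 2354 / 741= 3.18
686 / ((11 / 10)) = 6860 / 11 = 623.64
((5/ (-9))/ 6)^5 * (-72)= 0.00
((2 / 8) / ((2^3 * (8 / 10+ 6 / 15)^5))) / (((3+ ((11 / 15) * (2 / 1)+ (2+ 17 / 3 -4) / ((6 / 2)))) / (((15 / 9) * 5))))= 390625 / 21233664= 0.02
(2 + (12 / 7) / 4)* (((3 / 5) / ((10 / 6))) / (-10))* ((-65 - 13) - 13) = 1989 / 250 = 7.96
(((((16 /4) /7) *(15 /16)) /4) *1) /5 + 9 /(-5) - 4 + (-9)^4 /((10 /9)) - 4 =3301271 /560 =5895.13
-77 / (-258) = 77 / 258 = 0.30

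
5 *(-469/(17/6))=-14070/17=-827.65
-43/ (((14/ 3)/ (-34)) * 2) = 2193/ 14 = 156.64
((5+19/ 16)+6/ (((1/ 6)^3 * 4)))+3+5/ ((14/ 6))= 37557/ 112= 335.33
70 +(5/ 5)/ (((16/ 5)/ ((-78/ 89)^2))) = 2225485/ 31684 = 70.24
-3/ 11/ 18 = -1/ 66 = -0.02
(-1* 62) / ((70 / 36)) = -1116 / 35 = -31.89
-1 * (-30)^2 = -900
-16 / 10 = -8 / 5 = -1.60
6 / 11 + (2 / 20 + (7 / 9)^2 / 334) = 481556 / 743985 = 0.65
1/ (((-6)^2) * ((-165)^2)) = 1/ 980100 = 0.00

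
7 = 7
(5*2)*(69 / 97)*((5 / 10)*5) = 1725 / 97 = 17.78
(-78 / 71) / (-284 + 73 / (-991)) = 25766 / 6662569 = 0.00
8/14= 4/7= 0.57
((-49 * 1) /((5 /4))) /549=-196 /2745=-0.07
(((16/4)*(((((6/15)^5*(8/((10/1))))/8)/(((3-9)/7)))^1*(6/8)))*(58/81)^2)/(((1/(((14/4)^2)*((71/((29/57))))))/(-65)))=1395524312/6834375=204.19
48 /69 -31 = -30.30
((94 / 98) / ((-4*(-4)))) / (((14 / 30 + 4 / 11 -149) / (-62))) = 240405 / 9583616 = 0.03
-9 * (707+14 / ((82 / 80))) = -265923 / 41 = -6485.93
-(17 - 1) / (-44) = 4 / 11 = 0.36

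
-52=-52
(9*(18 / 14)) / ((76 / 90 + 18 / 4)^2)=656100 / 1619527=0.41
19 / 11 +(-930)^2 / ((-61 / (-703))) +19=6688285608 / 671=9967638.76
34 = 34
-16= -16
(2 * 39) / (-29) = -78 / 29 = -2.69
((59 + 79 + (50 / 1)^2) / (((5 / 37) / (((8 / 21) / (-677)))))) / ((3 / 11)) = -8589328 / 213255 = -40.28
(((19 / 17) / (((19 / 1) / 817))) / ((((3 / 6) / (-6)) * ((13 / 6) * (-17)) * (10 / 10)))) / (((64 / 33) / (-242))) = -29360529 / 15028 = -1953.72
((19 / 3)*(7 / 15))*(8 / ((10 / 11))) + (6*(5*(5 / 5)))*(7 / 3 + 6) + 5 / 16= 994757 / 3600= 276.32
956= 956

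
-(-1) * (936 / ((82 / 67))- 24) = 30372 / 41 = 740.78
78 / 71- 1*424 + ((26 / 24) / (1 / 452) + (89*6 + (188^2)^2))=266079373531 / 213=1249198936.77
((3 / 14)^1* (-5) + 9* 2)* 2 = 237 / 7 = 33.86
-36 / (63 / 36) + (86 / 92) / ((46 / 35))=-294169 / 14812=-19.86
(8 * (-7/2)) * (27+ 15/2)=-966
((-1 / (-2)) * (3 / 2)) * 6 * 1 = 9 / 2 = 4.50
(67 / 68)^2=4489 / 4624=0.97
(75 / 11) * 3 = 225 / 11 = 20.45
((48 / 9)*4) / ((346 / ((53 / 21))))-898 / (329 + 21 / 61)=-40210913 / 15640065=-2.57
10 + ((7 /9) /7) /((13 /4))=1174 /117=10.03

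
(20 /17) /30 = 0.04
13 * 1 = 13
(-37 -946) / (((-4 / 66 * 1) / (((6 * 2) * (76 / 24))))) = 616341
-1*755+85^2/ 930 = -138985/ 186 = -747.23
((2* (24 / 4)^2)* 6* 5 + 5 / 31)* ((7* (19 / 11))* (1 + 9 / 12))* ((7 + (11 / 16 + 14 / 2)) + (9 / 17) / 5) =735664097 / 1088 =676161.85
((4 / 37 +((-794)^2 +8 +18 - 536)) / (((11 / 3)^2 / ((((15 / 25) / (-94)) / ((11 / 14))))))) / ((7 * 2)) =-314648091 / 11573045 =-27.19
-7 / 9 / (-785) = 7 / 7065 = 0.00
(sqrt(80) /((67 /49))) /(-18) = -0.36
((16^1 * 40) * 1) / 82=320 / 41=7.80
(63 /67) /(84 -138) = -0.02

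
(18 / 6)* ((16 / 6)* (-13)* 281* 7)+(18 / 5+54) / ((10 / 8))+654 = -5096698 / 25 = -203867.92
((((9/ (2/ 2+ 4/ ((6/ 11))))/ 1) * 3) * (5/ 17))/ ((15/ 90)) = 486/ 85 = 5.72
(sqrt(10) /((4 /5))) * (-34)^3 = -49130 * sqrt(10) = -155362.70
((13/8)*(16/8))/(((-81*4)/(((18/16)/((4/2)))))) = -13/2304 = -0.01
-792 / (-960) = 33 / 40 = 0.82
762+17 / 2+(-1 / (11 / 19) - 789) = -445 / 22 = -20.23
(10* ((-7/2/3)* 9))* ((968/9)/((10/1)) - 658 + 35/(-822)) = 55867343/822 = 67965.14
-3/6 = -1/2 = -0.50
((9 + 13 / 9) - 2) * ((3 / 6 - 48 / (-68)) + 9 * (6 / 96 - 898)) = -41758637 / 612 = -68233.07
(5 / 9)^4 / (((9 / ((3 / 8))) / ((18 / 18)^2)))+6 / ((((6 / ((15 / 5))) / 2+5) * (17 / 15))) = 2372585 / 2676888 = 0.89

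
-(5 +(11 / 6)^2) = -301 / 36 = -8.36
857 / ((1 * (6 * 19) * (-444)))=-857 / 50616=-0.02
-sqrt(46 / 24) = -sqrt(69) / 6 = -1.38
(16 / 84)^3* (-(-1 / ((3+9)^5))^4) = -1 / 554757051407126048538624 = -0.00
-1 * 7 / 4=-7 / 4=-1.75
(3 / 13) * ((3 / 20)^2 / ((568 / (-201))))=-5427 / 2953600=-0.00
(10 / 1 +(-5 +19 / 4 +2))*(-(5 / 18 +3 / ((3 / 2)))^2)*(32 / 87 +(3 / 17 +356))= -41662682303 / 1916784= -21735.72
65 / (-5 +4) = -65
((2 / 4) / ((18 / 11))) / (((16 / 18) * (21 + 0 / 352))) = 11 / 672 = 0.02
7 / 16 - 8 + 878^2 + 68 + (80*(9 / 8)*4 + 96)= 771400.44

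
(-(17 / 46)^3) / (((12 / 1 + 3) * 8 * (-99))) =4913 / 1156351680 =0.00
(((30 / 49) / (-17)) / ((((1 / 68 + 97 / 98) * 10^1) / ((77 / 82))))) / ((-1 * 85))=462 / 11664295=0.00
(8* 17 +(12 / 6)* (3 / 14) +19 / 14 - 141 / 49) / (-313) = -13221 / 30674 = -0.43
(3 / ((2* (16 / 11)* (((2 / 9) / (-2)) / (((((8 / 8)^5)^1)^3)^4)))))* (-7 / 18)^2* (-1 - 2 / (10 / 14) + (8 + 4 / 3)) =-44737 / 5760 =-7.77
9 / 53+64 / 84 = 1037 / 1113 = 0.93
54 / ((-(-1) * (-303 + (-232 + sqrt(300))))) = -0.10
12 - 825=-813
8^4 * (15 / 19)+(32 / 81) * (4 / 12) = 14930528 / 4617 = 3233.82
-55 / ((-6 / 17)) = 935 / 6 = 155.83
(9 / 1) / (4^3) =9 / 64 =0.14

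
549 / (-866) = -549 / 866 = -0.63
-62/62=-1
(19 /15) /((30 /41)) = 1.73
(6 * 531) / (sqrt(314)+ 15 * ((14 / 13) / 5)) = -869778 / 25651+ 269217 * sqrt(314) / 25651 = 152.07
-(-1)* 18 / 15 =6 / 5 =1.20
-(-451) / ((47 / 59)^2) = 1569931 / 2209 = 710.70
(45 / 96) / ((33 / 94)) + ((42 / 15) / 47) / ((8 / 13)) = 59229 / 41360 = 1.43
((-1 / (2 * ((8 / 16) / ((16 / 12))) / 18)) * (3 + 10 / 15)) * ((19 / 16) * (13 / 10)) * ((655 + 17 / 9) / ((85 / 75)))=-4015726 / 51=-78739.73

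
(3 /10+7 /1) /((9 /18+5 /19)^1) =1387 /145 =9.57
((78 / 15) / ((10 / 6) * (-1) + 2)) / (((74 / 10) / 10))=780 / 37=21.08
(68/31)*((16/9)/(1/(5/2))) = 9.75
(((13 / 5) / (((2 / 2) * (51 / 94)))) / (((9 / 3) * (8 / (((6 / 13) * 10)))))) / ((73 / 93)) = 1457 / 1241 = 1.17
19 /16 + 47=771 /16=48.19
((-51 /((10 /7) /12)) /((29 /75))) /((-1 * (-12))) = -5355 /58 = -92.33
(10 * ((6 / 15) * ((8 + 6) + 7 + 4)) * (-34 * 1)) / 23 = -3400 / 23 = -147.83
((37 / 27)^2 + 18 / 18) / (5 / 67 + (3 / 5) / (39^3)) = 772058755 / 20022876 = 38.56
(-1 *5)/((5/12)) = -12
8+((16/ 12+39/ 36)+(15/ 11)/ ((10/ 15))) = 1645/ 132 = 12.46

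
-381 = -381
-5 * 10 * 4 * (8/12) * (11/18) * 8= -17600/27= -651.85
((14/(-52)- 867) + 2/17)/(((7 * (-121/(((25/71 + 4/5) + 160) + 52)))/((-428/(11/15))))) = -1692690779358/13290277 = -127363.09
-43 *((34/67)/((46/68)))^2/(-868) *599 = 16.70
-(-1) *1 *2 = 2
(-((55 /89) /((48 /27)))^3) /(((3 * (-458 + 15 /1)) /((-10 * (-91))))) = 18395251875 /639592994816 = 0.03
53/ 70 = 0.76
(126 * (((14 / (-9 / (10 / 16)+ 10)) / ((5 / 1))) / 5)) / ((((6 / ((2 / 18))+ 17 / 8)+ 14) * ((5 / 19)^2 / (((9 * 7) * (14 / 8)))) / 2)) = -187220376 / 257125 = -728.13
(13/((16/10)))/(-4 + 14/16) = -13/5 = -2.60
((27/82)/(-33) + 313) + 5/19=5368533/17138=313.25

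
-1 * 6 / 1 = -6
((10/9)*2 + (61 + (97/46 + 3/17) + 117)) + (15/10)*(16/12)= 1298563/7038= 184.51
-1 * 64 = -64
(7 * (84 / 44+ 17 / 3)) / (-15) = -350 / 99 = -3.54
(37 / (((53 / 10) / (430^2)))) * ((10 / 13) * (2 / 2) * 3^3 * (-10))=-184715100000 / 689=-268091582.00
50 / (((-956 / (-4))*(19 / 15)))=750 / 4541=0.17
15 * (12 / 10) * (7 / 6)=21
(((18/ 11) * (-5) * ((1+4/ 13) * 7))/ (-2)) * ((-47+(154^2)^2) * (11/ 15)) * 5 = 1003970767065/ 13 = 77228520543.46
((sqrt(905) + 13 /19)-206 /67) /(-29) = 3043 /36917-sqrt(905) /29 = -0.95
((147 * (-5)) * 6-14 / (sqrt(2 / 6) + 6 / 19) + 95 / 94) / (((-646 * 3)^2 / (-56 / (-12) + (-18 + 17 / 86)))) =0.02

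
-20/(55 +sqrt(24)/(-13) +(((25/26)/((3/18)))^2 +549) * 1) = -72805876/2319900269 - 17576 * sqrt(6)/2319900269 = -0.03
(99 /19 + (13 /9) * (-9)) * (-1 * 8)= 1184 /19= 62.32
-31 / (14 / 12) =-186 / 7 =-26.57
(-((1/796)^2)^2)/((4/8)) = -1/200734617728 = -0.00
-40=-40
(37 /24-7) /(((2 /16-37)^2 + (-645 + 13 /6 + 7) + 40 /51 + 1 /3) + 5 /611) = -10885576 /1445986313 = -0.01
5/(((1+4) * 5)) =1/5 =0.20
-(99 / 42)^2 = -1089 / 196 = -5.56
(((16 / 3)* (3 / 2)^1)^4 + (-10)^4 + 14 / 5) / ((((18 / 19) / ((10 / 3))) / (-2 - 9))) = -4911082 / 9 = -545675.78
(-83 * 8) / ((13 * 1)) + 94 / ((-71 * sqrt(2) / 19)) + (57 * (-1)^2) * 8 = 5264 / 13 - 893 * sqrt(2) / 71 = 387.14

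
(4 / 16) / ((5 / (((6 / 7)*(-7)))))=-3 / 10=-0.30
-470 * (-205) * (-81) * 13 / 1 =-101456550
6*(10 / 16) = 15 / 4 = 3.75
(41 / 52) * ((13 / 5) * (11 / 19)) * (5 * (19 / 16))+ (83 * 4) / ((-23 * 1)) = -10875 / 1472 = -7.39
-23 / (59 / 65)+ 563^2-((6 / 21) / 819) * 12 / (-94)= 1679548799528 / 5299203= 316943.66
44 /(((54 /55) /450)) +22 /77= 423506 /21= 20166.95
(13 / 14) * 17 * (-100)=-11050 / 7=-1578.57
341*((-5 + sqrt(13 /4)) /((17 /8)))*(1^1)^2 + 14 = -13402 /17 + 1364*sqrt(13) /17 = -499.06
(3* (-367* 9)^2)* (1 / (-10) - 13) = -4287554937 / 10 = -428755493.70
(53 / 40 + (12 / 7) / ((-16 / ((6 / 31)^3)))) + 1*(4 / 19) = 243239559 / 158488120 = 1.53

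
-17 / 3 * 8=-136 / 3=-45.33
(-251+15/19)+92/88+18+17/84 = -4054781/17556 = -230.96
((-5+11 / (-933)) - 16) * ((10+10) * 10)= -3920800 / 933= -4202.36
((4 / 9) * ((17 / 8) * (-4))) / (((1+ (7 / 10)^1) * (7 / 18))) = -40 / 7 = -5.71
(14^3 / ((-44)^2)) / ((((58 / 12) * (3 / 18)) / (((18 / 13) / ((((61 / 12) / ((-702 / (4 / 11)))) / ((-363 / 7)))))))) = 84873096 / 1769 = 47978.01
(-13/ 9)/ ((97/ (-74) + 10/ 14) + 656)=-6734/ 3055491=-0.00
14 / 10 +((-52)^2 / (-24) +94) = -259 / 15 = -17.27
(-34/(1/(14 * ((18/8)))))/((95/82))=-87822/95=-924.44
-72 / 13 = -5.54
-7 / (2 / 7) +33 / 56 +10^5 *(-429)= -2402401339 / 56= -42900023.91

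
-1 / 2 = -0.50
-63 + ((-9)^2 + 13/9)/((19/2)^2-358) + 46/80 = -3455329/55080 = -62.73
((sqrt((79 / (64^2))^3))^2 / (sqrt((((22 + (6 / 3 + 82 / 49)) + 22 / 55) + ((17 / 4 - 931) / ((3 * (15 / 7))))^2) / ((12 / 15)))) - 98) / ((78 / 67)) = -3283 / 39 + 693705873 * sqrt(165177868445) / 7378108847140359897088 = -84.18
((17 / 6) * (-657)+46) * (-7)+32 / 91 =2313011 / 182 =12708.85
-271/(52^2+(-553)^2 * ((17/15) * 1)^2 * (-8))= 60975/706422008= 0.00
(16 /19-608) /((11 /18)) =-993.53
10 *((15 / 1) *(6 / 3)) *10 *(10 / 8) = 3750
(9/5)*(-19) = -171/5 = -34.20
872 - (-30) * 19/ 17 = 15394/ 17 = 905.53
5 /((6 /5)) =25 /6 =4.17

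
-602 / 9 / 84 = -43 / 54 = -0.80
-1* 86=-86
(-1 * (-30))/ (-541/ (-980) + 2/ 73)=2146200/ 41453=51.77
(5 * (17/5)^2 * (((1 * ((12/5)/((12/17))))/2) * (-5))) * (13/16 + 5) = -456909/160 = -2855.68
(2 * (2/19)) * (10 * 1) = 40/19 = 2.11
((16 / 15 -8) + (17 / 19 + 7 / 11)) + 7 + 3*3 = 33224 / 3135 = 10.60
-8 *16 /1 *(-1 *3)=384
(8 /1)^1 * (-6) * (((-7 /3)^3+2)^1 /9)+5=5029 /81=62.09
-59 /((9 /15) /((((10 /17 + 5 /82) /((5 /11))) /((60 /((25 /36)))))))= -2936725 /1806624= -1.63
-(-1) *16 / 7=16 / 7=2.29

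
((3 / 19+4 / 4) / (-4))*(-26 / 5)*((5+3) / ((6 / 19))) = 572 / 15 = 38.13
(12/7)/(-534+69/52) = -208/64631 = -0.00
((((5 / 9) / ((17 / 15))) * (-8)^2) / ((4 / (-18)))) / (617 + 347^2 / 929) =-1114800 / 5895617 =-0.19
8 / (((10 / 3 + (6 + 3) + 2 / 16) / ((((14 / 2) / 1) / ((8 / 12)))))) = 2016 / 299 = 6.74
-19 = -19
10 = 10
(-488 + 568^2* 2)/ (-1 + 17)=80595/ 2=40297.50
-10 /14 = -5 /7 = -0.71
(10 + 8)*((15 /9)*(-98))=-2940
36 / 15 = 12 / 5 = 2.40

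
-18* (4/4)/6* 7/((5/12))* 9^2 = -20412/5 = -4082.40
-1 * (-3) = 3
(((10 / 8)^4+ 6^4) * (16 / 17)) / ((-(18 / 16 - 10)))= 19553 / 142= 137.70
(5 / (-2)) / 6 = -5 / 12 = -0.42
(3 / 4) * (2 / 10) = 3 / 20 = 0.15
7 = 7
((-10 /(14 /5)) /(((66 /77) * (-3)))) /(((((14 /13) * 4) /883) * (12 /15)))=1434875 /4032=355.87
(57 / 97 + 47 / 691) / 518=3139 / 2479999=0.00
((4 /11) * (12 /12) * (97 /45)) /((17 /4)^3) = 24832 /2431935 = 0.01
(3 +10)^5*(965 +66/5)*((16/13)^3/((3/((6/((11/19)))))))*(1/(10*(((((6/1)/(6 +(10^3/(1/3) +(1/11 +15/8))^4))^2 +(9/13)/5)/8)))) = 158686024796793035563854855029802166024634998780449161216/11741203737711418080121998458870654511472309455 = 13515311406.03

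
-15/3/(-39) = 5/39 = 0.13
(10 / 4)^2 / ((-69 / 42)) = -175 / 46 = -3.80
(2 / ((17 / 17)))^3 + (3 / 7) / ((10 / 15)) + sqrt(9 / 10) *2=3 *sqrt(10) / 5 + 121 / 14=10.54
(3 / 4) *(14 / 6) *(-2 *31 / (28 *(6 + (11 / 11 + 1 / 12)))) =-93 / 170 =-0.55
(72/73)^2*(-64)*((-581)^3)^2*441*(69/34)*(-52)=111446939793192762844965.10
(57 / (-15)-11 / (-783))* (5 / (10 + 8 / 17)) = -1.81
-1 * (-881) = 881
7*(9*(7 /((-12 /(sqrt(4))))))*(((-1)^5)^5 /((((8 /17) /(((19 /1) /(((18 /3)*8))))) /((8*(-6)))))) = -47481 /16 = -2967.56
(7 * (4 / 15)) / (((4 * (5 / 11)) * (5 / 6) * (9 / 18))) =308 / 125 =2.46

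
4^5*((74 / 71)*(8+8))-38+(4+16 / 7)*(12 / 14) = 59294926 / 3479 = 17043.67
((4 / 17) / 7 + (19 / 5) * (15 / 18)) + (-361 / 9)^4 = 4042093001053 / 1561518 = 2588566.38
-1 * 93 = -93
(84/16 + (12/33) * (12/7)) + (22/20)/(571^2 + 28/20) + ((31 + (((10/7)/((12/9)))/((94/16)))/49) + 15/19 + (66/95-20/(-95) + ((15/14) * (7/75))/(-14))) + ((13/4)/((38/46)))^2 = 112798429123940921/2087209036521840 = 54.04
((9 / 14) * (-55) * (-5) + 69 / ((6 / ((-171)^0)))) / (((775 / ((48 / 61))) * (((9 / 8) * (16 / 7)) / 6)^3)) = 2.43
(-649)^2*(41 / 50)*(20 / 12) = 17269241 / 30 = 575641.37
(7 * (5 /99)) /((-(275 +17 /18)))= -70 /54637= -0.00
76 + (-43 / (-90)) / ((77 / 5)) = 105379 / 1386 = 76.03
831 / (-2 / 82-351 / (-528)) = 5996496 / 4621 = 1297.66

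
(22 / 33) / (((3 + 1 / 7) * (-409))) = -7 / 13497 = -0.00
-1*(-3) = 3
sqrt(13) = 3.61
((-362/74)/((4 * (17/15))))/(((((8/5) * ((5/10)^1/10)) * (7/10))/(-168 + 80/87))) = 411096250/127687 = 3219.56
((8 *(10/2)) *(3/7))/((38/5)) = 300/133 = 2.26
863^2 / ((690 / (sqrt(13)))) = 744769 * sqrt(13) / 690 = 3891.74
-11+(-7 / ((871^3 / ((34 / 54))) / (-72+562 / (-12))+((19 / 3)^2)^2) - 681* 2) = -11902711545502066 / 8669127132101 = -1373.00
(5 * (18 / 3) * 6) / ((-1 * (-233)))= 180 / 233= 0.77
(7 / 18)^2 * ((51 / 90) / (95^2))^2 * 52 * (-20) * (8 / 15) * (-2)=2945488 / 4453312921875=0.00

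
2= 2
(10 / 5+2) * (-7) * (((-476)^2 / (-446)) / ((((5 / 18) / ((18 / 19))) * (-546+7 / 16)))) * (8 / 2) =-355.69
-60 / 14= -30 / 7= -4.29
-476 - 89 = -565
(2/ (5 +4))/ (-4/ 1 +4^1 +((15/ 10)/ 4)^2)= 1.58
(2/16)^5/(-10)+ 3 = 3.00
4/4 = 1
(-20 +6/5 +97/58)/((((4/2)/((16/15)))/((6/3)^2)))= -79472/2175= -36.54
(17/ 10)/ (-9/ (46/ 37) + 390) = 391/ 88035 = 0.00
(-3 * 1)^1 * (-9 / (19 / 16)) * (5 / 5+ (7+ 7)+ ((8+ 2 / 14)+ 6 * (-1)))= 389.77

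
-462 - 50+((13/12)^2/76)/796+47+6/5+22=-19243534771/43557120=-441.80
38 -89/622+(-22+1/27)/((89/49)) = 38509987/1494666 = 25.76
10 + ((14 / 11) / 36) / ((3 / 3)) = 1987 / 198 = 10.04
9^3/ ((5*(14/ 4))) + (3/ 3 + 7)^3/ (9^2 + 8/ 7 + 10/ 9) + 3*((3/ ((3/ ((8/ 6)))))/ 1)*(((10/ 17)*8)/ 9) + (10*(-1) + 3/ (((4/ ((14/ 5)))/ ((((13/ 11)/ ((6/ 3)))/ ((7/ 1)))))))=9905344369/ 247165380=40.08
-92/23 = -4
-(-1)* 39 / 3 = 13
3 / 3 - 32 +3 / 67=-2074 / 67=-30.96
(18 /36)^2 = 1 /4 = 0.25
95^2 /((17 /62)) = 559550 /17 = 32914.71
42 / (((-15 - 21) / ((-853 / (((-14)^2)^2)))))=853 / 32928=0.03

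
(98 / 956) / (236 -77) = 49 / 76002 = 0.00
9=9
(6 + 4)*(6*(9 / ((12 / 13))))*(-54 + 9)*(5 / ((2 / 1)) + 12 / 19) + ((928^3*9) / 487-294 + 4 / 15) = 4076821269449 / 277590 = 14686484.63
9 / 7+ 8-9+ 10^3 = 7002 / 7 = 1000.29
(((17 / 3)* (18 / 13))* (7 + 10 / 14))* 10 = 55080 / 91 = 605.27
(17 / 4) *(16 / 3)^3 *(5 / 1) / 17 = 189.63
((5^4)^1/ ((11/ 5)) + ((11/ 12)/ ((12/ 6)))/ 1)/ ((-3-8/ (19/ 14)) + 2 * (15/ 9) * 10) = 1427299/ 122584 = 11.64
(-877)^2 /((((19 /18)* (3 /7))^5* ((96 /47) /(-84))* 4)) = -1033454970431541 /2476099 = -417372233.68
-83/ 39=-2.13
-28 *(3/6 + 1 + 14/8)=-91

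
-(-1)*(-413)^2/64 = 170569/64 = 2665.14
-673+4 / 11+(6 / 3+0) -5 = -7432 / 11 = -675.64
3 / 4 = 0.75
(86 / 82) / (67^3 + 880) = 43 / 12367363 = 0.00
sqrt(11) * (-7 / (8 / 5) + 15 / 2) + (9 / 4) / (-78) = -3 / 104 + 25 * sqrt(11) / 8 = 10.34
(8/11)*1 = 8/11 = 0.73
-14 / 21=-2 / 3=-0.67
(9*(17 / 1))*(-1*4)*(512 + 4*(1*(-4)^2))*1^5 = -352512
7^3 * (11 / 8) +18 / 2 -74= 3253 / 8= 406.62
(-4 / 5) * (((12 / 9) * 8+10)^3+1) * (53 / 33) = -10106252 / 891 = -11342.59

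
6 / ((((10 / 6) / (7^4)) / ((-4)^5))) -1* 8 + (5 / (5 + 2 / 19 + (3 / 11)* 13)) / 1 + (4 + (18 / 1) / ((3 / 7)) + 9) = -80013029351 / 9040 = -8850998.82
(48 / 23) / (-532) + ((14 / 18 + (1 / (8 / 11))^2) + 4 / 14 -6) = -5373709 / 1761984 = -3.05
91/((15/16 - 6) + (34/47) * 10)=68432/1633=41.91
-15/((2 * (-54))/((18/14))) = 5/28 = 0.18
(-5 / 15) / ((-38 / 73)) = 0.64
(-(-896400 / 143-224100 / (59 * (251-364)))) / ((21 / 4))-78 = 7405123974 / 6673667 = 1109.60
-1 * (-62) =62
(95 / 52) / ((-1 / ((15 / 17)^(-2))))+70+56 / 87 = 4634641 / 67860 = 68.30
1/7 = 0.14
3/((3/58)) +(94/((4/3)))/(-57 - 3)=2273/40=56.82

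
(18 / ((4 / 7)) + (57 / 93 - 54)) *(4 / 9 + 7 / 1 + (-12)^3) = 21013145 / 558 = 37657.97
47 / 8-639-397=-8241 / 8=-1030.12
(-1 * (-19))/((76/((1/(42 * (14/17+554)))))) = 17/1584576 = 0.00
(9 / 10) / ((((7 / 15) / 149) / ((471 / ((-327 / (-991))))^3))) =15151999706780493069 / 18130406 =835723133104.71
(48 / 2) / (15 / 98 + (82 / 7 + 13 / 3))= 7056 / 4763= 1.48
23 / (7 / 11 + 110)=253 / 1217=0.21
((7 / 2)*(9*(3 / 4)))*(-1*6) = -567 / 4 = -141.75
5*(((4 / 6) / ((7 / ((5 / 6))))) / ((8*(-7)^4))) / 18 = 25 / 21781872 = 0.00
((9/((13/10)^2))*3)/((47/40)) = 108000/7943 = 13.60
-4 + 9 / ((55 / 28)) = 32 / 55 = 0.58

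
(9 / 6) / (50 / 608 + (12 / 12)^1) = 1.39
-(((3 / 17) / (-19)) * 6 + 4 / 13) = -1058 / 4199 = -0.25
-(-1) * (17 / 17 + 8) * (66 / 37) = 594 / 37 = 16.05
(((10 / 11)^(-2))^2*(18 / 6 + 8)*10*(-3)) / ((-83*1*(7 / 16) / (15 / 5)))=2898918 / 72625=39.92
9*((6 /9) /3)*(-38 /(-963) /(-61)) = -76 /58743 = -0.00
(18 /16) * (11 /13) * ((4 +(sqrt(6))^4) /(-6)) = -165 /26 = -6.35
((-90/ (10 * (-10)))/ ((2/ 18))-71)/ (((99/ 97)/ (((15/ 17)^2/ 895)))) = -3589/ 66946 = -0.05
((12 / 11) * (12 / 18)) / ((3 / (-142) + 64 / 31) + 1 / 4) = 70432 / 222101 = 0.32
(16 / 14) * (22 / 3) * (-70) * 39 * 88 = -2013440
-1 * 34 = -34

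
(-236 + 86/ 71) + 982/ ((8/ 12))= 87913/ 71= 1238.21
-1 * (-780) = 780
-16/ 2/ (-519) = 8/ 519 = 0.02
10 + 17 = 27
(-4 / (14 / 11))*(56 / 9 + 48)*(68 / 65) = -730048 / 4095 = -178.28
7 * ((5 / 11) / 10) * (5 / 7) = 5 / 22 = 0.23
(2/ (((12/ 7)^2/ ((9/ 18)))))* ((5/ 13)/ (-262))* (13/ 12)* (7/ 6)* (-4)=1715/ 679104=0.00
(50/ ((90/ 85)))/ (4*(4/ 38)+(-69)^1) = -8075/ 11727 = -0.69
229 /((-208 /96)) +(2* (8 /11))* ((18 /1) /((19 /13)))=-238494 /2717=-87.78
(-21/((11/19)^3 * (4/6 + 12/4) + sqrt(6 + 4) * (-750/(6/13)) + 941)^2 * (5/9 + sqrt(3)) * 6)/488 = -154131421076489143448795529 * sqrt(3)/14243934909970228889800749280256552 - 8641915864212255776321625 * sqrt(30)/7121967454985114444900374640128276 - 85628567264716190804886405/14243934909970228889800749280256552 - 4801064369006808764623125 * sqrt(10)/7121967454985114444900374640128276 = -0.00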